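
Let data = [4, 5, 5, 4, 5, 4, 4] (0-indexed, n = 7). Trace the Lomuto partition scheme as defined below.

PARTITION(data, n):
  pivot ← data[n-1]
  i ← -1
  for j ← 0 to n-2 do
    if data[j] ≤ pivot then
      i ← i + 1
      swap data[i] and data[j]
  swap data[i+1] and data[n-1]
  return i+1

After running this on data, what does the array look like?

[4, 4, 4, 4, 5, 5, 5]

pivot=4, i=-1
j=0: 4≤4, i=0, swap(0,0) ⇒ [4, 5, 5, 4, 5, 4, 4]
j=1: 5>4, skip
j=2: 5>4, skip
j=3: 4≤4, i=1, swap(1,3) ⇒ [4, 4, 5, 5, 5, 4, 4]
j=4: 5>4, skip
j=5: 4≤4, i=2, swap(2,5) ⇒ [4, 4, 4, 5, 5, 5, 4]
swap(3,6) ⇒ [4, 4, 4, 4, 5, 5, 5]; return 3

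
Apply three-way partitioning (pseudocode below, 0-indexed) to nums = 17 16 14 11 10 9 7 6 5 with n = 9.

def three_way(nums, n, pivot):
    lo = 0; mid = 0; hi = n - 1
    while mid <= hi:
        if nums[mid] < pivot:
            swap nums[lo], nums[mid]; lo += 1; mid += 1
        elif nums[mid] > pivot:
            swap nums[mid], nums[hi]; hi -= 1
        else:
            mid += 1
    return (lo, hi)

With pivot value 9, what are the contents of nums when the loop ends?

pivot = 9; lo=0, mid=0, hi=8
nums[mid]=17>9: swap nums[0],nums[8]; hi=7 → 5 16 14 11 10 9 7 6 17
nums[mid]=5<9: swap nums[0],nums[0]; lo=1,mid=1 → 5 16 14 11 10 9 7 6 17
nums[mid]=16>9: swap nums[1],nums[7]; hi=6 → 5 6 14 11 10 9 7 16 17
nums[mid]=6<9: swap nums[1],nums[1]; lo=2,mid=2 → 5 6 14 11 10 9 7 16 17
nums[mid]=14>9: swap nums[2],nums[6]; hi=5 → 5 6 7 11 10 9 14 16 17
nums[mid]=7<9: swap nums[2],nums[2]; lo=3,mid=3 → 5 6 7 11 10 9 14 16 17
nums[mid]=11>9: swap nums[3],nums[5]; hi=4 → 5 6 7 9 10 11 14 16 17
nums[mid]=9=9: mid=4
nums[mid]=10>9: swap nums[4],nums[4]; hi=3 → 5 6 7 9 10 11 14 16 17
end: lo=3, hi=3; nums = 5 6 7 9 10 11 14 16 17

5 6 7 9 10 11 14 16 17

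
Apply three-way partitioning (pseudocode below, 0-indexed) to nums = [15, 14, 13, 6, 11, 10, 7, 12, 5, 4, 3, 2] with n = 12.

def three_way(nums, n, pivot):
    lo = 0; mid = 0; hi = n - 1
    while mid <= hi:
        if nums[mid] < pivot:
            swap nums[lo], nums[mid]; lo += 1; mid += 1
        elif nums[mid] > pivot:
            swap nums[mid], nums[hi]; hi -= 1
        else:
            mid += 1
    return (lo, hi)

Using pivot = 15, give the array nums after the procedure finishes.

[14, 13, 6, 11, 10, 7, 12, 5, 4, 3, 2, 15]

pivot = 15; lo=0, mid=0, hi=11
nums[mid]=15=15: mid=1
nums[mid]=14<15: swap nums[0],nums[1]; lo=1,mid=2 → [14, 15, 13, 6, 11, 10, 7, 12, 5, 4, 3, 2]
nums[mid]=13<15: swap nums[1],nums[2]; lo=2,mid=3 → [14, 13, 15, 6, 11, 10, 7, 12, 5, 4, 3, 2]
nums[mid]=6<15: swap nums[2],nums[3]; lo=3,mid=4 → [14, 13, 6, 15, 11, 10, 7, 12, 5, 4, 3, 2]
nums[mid]=11<15: swap nums[3],nums[4]; lo=4,mid=5 → [14, 13, 6, 11, 15, 10, 7, 12, 5, 4, 3, 2]
nums[mid]=10<15: swap nums[4],nums[5]; lo=5,mid=6 → [14, 13, 6, 11, 10, 15, 7, 12, 5, 4, 3, 2]
nums[mid]=7<15: swap nums[5],nums[6]; lo=6,mid=7 → [14, 13, 6, 11, 10, 7, 15, 12, 5, 4, 3, 2]
nums[mid]=12<15: swap nums[6],nums[7]; lo=7,mid=8 → [14, 13, 6, 11, 10, 7, 12, 15, 5, 4, 3, 2]
nums[mid]=5<15: swap nums[7],nums[8]; lo=8,mid=9 → [14, 13, 6, 11, 10, 7, 12, 5, 15, 4, 3, 2]
nums[mid]=4<15: swap nums[8],nums[9]; lo=9,mid=10 → [14, 13, 6, 11, 10, 7, 12, 5, 4, 15, 3, 2]
nums[mid]=3<15: swap nums[9],nums[10]; lo=10,mid=11 → [14, 13, 6, 11, 10, 7, 12, 5, 4, 3, 15, 2]
nums[mid]=2<15: swap nums[10],nums[11]; lo=11,mid=12 → [14, 13, 6, 11, 10, 7, 12, 5, 4, 3, 2, 15]
end: lo=11, hi=11; nums = [14, 13, 6, 11, 10, 7, 12, 5, 4, 3, 2, 15]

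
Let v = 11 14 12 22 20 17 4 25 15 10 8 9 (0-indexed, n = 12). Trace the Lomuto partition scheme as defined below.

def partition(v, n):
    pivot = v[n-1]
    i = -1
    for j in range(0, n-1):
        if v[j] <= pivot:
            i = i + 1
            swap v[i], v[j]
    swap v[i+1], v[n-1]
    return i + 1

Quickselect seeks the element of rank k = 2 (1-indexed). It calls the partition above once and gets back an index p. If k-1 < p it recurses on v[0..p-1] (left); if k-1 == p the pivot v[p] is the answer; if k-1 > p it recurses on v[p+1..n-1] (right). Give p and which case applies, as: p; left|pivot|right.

pivot = v[11] = 9; i = -1
j=0: v[0]=11 > 9 → no swap
j=1: v[1]=14 > 9 → no swap
j=2: v[2]=12 > 9 → no swap
j=3: v[3]=22 > 9 → no swap
j=4: v[4]=20 > 9 → no swap
j=5: v[5]=17 > 9 → no swap
j=6: v[6]=4 ≤ 9 → i=0, swap v[0],v[6] → 4 14 12 22 20 17 11 25 15 10 8 9
j=7: v[7]=25 > 9 → no swap
j=8: v[8]=15 > 9 → no swap
j=9: v[9]=10 > 9 → no swap
j=10: v[10]=8 ≤ 9 → i=1, swap v[1],v[10] → 4 8 12 22 20 17 11 25 15 10 14 9
final swap v[2],v[11] → 4 8 9 22 20 17 11 25 15 10 14 12; return 2
p = 2; k-1 = 1 < 2 ⇒ left

2; left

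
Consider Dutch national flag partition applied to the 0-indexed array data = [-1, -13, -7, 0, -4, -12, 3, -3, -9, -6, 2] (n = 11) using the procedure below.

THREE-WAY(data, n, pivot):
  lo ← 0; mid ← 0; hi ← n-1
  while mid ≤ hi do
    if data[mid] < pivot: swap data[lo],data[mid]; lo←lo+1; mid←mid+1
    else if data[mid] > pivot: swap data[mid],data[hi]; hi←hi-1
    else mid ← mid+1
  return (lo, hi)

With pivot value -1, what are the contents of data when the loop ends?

[-13, -7, -6, -4, -12, -9, -3, -1, 3, 2, 0]

lo=0 mid=0 hi=10
-1=-1: mid=1
-13<-1: swap(0,1), lo=1 mid=2 ⇒ [-13, -1, -7, 0, -4, -12, 3, -3, -9, -6, 2]
-7<-1: swap(1,2), lo=2 mid=3 ⇒ [-13, -7, -1, 0, -4, -12, 3, -3, -9, -6, 2]
0>-1: swap(3,10), hi=9 ⇒ [-13, -7, -1, 2, -4, -12, 3, -3, -9, -6, 0]
2>-1: swap(3,9), hi=8 ⇒ [-13, -7, -1, -6, -4, -12, 3, -3, -9, 2, 0]
-6<-1: swap(2,3), lo=3 mid=4 ⇒ [-13, -7, -6, -1, -4, -12, 3, -3, -9, 2, 0]
-4<-1: swap(3,4), lo=4 mid=5 ⇒ [-13, -7, -6, -4, -1, -12, 3, -3, -9, 2, 0]
-12<-1: swap(4,5), lo=5 mid=6 ⇒ [-13, -7, -6, -4, -12, -1, 3, -3, -9, 2, 0]
3>-1: swap(6,8), hi=7 ⇒ [-13, -7, -6, -4, -12, -1, -9, -3, 3, 2, 0]
-9<-1: swap(5,6), lo=6 mid=7 ⇒ [-13, -7, -6, -4, -12, -9, -1, -3, 3, 2, 0]
-3<-1: swap(6,7), lo=7 mid=8 ⇒ [-13, -7, -6, -4, -12, -9, -3, -1, 3, 2, 0]
done. lo=7 hi=7; data=[-13, -7, -6, -4, -12, -9, -3, -1, 3, 2, 0]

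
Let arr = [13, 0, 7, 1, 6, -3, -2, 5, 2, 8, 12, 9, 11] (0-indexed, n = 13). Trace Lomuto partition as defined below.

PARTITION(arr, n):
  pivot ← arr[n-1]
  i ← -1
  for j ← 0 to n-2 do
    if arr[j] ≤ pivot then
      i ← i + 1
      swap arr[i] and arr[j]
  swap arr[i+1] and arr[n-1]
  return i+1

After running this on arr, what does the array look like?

pivot = arr[12] = 11; i = -1
j=0: arr[0]=13 > 11 → no swap
j=1: arr[1]=0 ≤ 11 → i=0, swap arr[0],arr[1] → [0, 13, 7, 1, 6, -3, -2, 5, 2, 8, 12, 9, 11]
j=2: arr[2]=7 ≤ 11 → i=1, swap arr[1],arr[2] → [0, 7, 13, 1, 6, -3, -2, 5, 2, 8, 12, 9, 11]
j=3: arr[3]=1 ≤ 11 → i=2, swap arr[2],arr[3] → [0, 7, 1, 13, 6, -3, -2, 5, 2, 8, 12, 9, 11]
j=4: arr[4]=6 ≤ 11 → i=3, swap arr[3],arr[4] → [0, 7, 1, 6, 13, -3, -2, 5, 2, 8, 12, 9, 11]
j=5: arr[5]=-3 ≤ 11 → i=4, swap arr[4],arr[5] → [0, 7, 1, 6, -3, 13, -2, 5, 2, 8, 12, 9, 11]
j=6: arr[6]=-2 ≤ 11 → i=5, swap arr[5],arr[6] → [0, 7, 1, 6, -3, -2, 13, 5, 2, 8, 12, 9, 11]
j=7: arr[7]=5 ≤ 11 → i=6, swap arr[6],arr[7] → [0, 7, 1, 6, -3, -2, 5, 13, 2, 8, 12, 9, 11]
j=8: arr[8]=2 ≤ 11 → i=7, swap arr[7],arr[8] → [0, 7, 1, 6, -3, -2, 5, 2, 13, 8, 12, 9, 11]
j=9: arr[9]=8 ≤ 11 → i=8, swap arr[8],arr[9] → [0, 7, 1, 6, -3, -2, 5, 2, 8, 13, 12, 9, 11]
j=10: arr[10]=12 > 11 → no swap
j=11: arr[11]=9 ≤ 11 → i=9, swap arr[9],arr[11] → [0, 7, 1, 6, -3, -2, 5, 2, 8, 9, 12, 13, 11]
final swap arr[10],arr[12] → [0, 7, 1, 6, -3, -2, 5, 2, 8, 9, 11, 13, 12]; return 10

[0, 7, 1, 6, -3, -2, 5, 2, 8, 9, 11, 13, 12]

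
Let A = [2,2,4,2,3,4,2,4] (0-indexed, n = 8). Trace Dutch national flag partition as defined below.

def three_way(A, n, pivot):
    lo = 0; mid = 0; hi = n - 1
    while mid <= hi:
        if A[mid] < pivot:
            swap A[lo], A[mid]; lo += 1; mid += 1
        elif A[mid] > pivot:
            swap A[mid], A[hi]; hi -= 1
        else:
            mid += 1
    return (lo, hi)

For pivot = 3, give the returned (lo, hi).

(4, 4)

pivot = 3; lo=0, mid=0, hi=7
A[mid]=2<3: swap A[0],A[0]; lo=1,mid=1 → [2,2,4,2,3,4,2,4]
A[mid]=2<3: swap A[1],A[1]; lo=2,mid=2 → [2,2,4,2,3,4,2,4]
A[mid]=4>3: swap A[2],A[7]; hi=6 → [2,2,4,2,3,4,2,4]
A[mid]=4>3: swap A[2],A[6]; hi=5 → [2,2,2,2,3,4,4,4]
A[mid]=2<3: swap A[2],A[2]; lo=3,mid=3 → [2,2,2,2,3,4,4,4]
A[mid]=2<3: swap A[3],A[3]; lo=4,mid=4 → [2,2,2,2,3,4,4,4]
A[mid]=3=3: mid=5
A[mid]=4>3: swap A[5],A[5]; hi=4 → [2,2,2,2,3,4,4,4]
end: lo=4, hi=4; A = [2,2,2,2,3,4,4,4]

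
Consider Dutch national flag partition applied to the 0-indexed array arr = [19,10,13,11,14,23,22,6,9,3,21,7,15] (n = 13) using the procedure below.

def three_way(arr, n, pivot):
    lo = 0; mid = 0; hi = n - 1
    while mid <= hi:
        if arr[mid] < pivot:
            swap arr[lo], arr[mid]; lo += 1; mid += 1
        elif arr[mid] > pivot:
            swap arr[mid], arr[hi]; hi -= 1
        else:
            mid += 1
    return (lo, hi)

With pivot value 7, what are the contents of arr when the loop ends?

[3,6,7,14,23,22,11,9,13,21,10,15,19]

pivot = 7; lo=0, mid=0, hi=12
arr[mid]=19>7: swap arr[0],arr[12]; hi=11 → [15,10,13,11,14,23,22,6,9,3,21,7,19]
arr[mid]=15>7: swap arr[0],arr[11]; hi=10 → [7,10,13,11,14,23,22,6,9,3,21,15,19]
arr[mid]=7=7: mid=1
arr[mid]=10>7: swap arr[1],arr[10]; hi=9 → [7,21,13,11,14,23,22,6,9,3,10,15,19]
arr[mid]=21>7: swap arr[1],arr[9]; hi=8 → [7,3,13,11,14,23,22,6,9,21,10,15,19]
arr[mid]=3<7: swap arr[0],arr[1]; lo=1,mid=2 → [3,7,13,11,14,23,22,6,9,21,10,15,19]
arr[mid]=13>7: swap arr[2],arr[8]; hi=7 → [3,7,9,11,14,23,22,6,13,21,10,15,19]
arr[mid]=9>7: swap arr[2],arr[7]; hi=6 → [3,7,6,11,14,23,22,9,13,21,10,15,19]
arr[mid]=6<7: swap arr[1],arr[2]; lo=2,mid=3 → [3,6,7,11,14,23,22,9,13,21,10,15,19]
arr[mid]=11>7: swap arr[3],arr[6]; hi=5 → [3,6,7,22,14,23,11,9,13,21,10,15,19]
arr[mid]=22>7: swap arr[3],arr[5]; hi=4 → [3,6,7,23,14,22,11,9,13,21,10,15,19]
arr[mid]=23>7: swap arr[3],arr[4]; hi=3 → [3,6,7,14,23,22,11,9,13,21,10,15,19]
arr[mid]=14>7: swap arr[3],arr[3]; hi=2 → [3,6,7,14,23,22,11,9,13,21,10,15,19]
end: lo=2, hi=2; arr = [3,6,7,14,23,22,11,9,13,21,10,15,19]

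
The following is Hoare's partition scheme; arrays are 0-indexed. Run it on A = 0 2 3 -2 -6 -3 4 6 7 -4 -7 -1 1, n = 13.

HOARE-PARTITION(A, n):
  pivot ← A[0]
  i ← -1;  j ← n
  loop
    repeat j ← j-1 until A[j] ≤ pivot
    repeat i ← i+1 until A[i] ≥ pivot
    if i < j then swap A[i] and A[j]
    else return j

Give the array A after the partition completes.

pivot = A[0] = 0; i = -1, j = 13
j→11 (A[11]=-1≤0), i→0 (A[0]=0≥0); i<j, swap → -1 2 3 -2 -6 -3 4 6 7 -4 -7 0 1
j→10 (A[10]=-7≤0), i→1 (A[1]=2≥0); i<j, swap → -1 -7 3 -2 -6 -3 4 6 7 -4 2 0 1
j→9 (A[9]=-4≤0), i→2 (A[2]=3≥0); i<j, swap → -1 -7 -4 -2 -6 -3 4 6 7 3 2 0 1
j→5, i→6; i≥j, return j=5. A = -1 -7 -4 -2 -6 -3 4 6 7 3 2 0 1

-1 -7 -4 -2 -6 -3 4 6 7 3 2 0 1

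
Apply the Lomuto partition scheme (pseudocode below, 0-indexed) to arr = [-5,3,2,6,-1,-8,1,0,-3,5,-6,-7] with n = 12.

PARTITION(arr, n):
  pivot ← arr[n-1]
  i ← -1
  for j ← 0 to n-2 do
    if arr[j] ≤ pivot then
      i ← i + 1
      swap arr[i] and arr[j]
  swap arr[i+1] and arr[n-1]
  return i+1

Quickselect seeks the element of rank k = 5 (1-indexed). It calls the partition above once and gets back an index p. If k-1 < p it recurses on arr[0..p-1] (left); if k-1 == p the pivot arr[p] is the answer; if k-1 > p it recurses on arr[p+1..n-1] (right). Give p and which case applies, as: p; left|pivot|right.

pivot = arr[11] = -7; i = -1
j=0: arr[0]=-5 > -7 → no swap
j=1: arr[1]=3 > -7 → no swap
j=2: arr[2]=2 > -7 → no swap
j=3: arr[3]=6 > -7 → no swap
j=4: arr[4]=-1 > -7 → no swap
j=5: arr[5]=-8 ≤ -7 → i=0, swap arr[0],arr[5] → [-8,3,2,6,-1,-5,1,0,-3,5,-6,-7]
j=6: arr[6]=1 > -7 → no swap
j=7: arr[7]=0 > -7 → no swap
j=8: arr[8]=-3 > -7 → no swap
j=9: arr[9]=5 > -7 → no swap
j=10: arr[10]=-6 > -7 → no swap
final swap arr[1],arr[11] → [-8,-7,2,6,-1,-5,1,0,-3,5,-6,3]; return 1
p = 1; k-1 = 4 > 1 ⇒ right

1; right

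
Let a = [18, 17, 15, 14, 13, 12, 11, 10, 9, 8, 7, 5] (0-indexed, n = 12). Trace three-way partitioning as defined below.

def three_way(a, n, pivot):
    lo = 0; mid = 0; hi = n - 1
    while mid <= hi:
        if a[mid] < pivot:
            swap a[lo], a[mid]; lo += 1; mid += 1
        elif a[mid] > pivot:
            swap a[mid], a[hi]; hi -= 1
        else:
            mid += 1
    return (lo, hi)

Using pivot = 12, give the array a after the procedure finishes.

lo=0 mid=0 hi=11
18>12: swap(0,11), hi=10 ⇒ [5, 17, 15, 14, 13, 12, 11, 10, 9, 8, 7, 18]
5<12: swap(0,0), lo=1 mid=1 ⇒ [5, 17, 15, 14, 13, 12, 11, 10, 9, 8, 7, 18]
17>12: swap(1,10), hi=9 ⇒ [5, 7, 15, 14, 13, 12, 11, 10, 9, 8, 17, 18]
7<12: swap(1,1), lo=2 mid=2 ⇒ [5, 7, 15, 14, 13, 12, 11, 10, 9, 8, 17, 18]
15>12: swap(2,9), hi=8 ⇒ [5, 7, 8, 14, 13, 12, 11, 10, 9, 15, 17, 18]
8<12: swap(2,2), lo=3 mid=3 ⇒ [5, 7, 8, 14, 13, 12, 11, 10, 9, 15, 17, 18]
14>12: swap(3,8), hi=7 ⇒ [5, 7, 8, 9, 13, 12, 11, 10, 14, 15, 17, 18]
9<12: swap(3,3), lo=4 mid=4 ⇒ [5, 7, 8, 9, 13, 12, 11, 10, 14, 15, 17, 18]
13>12: swap(4,7), hi=6 ⇒ [5, 7, 8, 9, 10, 12, 11, 13, 14, 15, 17, 18]
10<12: swap(4,4), lo=5 mid=5 ⇒ [5, 7, 8, 9, 10, 12, 11, 13, 14, 15, 17, 18]
12=12: mid=6
11<12: swap(5,6), lo=6 mid=7 ⇒ [5, 7, 8, 9, 10, 11, 12, 13, 14, 15, 17, 18]
done. lo=6 hi=6; a=[5, 7, 8, 9, 10, 11, 12, 13, 14, 15, 17, 18]

[5, 7, 8, 9, 10, 11, 12, 13, 14, 15, 17, 18]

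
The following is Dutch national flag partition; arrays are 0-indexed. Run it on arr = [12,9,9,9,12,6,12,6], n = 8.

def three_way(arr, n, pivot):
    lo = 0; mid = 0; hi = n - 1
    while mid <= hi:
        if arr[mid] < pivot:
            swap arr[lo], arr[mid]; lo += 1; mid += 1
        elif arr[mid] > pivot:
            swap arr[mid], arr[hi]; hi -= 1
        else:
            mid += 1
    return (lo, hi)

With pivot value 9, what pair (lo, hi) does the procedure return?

lo=0 mid=0 hi=7
12>9: swap(0,7), hi=6 ⇒ [6,9,9,9,12,6,12,12]
6<9: swap(0,0), lo=1 mid=1 ⇒ [6,9,9,9,12,6,12,12]
9=9: mid=2
9=9: mid=3
9=9: mid=4
12>9: swap(4,6), hi=5 ⇒ [6,9,9,9,12,6,12,12]
12>9: swap(4,5), hi=4 ⇒ [6,9,9,9,6,12,12,12]
6<9: swap(1,4), lo=2 mid=5 ⇒ [6,6,9,9,9,12,12,12]
done. lo=2 hi=4; arr=[6,6,9,9,9,12,12,12]

(2, 4)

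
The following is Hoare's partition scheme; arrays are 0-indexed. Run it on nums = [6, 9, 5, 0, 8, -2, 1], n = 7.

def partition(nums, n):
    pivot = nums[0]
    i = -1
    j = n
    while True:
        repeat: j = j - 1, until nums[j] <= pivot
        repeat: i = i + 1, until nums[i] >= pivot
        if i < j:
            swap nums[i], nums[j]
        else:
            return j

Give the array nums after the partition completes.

[1, -2, 5, 0, 8, 9, 6]

pivot = nums[0] = 6; i = -1, j = 7
j→6 (nums[6]=1≤6), i→0 (nums[0]=6≥6); i<j, swap → [1, 9, 5, 0, 8, -2, 6]
j→5 (nums[5]=-2≤6), i→1 (nums[1]=9≥6); i<j, swap → [1, -2, 5, 0, 8, 9, 6]
j→3, i→4; i≥j, return j=3. nums = [1, -2, 5, 0, 8, 9, 6]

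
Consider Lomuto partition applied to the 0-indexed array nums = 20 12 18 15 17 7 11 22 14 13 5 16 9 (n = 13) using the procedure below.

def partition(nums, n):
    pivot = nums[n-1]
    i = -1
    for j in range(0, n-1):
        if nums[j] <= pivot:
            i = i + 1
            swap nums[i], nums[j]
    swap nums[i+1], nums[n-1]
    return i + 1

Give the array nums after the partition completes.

7 5 9 15 17 20 11 22 14 13 12 16 18

pivot = nums[12] = 9; i = -1
j=0: nums[0]=20 > 9 → no swap
j=1: nums[1]=12 > 9 → no swap
j=2: nums[2]=18 > 9 → no swap
j=3: nums[3]=15 > 9 → no swap
j=4: nums[4]=17 > 9 → no swap
j=5: nums[5]=7 ≤ 9 → i=0, swap nums[0],nums[5] → 7 12 18 15 17 20 11 22 14 13 5 16 9
j=6: nums[6]=11 > 9 → no swap
j=7: nums[7]=22 > 9 → no swap
j=8: nums[8]=14 > 9 → no swap
j=9: nums[9]=13 > 9 → no swap
j=10: nums[10]=5 ≤ 9 → i=1, swap nums[1],nums[10] → 7 5 18 15 17 20 11 22 14 13 12 16 9
j=11: nums[11]=16 > 9 → no swap
final swap nums[2],nums[12] → 7 5 9 15 17 20 11 22 14 13 12 16 18; return 2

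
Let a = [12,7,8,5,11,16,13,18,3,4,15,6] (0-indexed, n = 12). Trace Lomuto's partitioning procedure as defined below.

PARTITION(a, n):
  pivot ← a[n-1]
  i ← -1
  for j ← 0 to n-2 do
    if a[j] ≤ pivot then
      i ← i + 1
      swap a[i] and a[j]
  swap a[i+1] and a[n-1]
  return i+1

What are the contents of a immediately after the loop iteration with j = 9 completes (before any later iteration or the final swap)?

[5,3,4,12,11,16,13,18,7,8,15,6]

pivot=6, i=-1
j=0: 12>6, skip
j=1: 7>6, skip
j=2: 8>6, skip
j=3: 5≤6, i=0, swap(0,3) ⇒ [5,7,8,12,11,16,13,18,3,4,15,6]
j=4: 11>6, skip
j=5: 16>6, skip
j=6: 13>6, skip
j=7: 18>6, skip
j=8: 3≤6, i=1, swap(1,8) ⇒ [5,3,8,12,11,16,13,18,7,4,15,6]
j=9: 4≤6, i=2, swap(2,9) ⇒ [5,3,4,12,11,16,13,18,7,8,15,6]
(after j=9) a = [5,3,4,12,11,16,13,18,7,8,15,6]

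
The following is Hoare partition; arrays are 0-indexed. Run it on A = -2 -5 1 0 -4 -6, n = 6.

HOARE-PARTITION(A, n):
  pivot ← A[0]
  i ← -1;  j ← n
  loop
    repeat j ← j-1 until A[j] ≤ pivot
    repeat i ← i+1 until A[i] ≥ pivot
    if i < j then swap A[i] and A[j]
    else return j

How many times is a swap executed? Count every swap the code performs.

pivot = A[0] = -2; i = -1, j = 6
j→5 (A[5]=-6≤-2), i→0 (A[0]=-2≥-2); i<j, swap → -6 -5 1 0 -4 -2
j→4 (A[4]=-4≤-2), i→2 (A[2]=1≥-2); i<j, swap → -6 -5 -4 0 1 -2
j→2, i→3; i≥j, return j=2. A = -6 -5 -4 0 1 -2

2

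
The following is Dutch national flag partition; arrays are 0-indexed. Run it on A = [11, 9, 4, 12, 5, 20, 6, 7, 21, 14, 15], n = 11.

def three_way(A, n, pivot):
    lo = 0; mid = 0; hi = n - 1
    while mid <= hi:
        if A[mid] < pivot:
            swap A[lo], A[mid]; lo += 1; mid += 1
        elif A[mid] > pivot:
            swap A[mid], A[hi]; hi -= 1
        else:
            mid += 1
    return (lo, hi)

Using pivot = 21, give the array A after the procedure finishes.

[11, 9, 4, 12, 5, 20, 6, 7, 14, 15, 21]

pivot = 21; lo=0, mid=0, hi=10
A[mid]=11<21: swap A[0],A[0]; lo=1,mid=1 → [11, 9, 4, 12, 5, 20, 6, 7, 21, 14, 15]
A[mid]=9<21: swap A[1],A[1]; lo=2,mid=2 → [11, 9, 4, 12, 5, 20, 6, 7, 21, 14, 15]
A[mid]=4<21: swap A[2],A[2]; lo=3,mid=3 → [11, 9, 4, 12, 5, 20, 6, 7, 21, 14, 15]
A[mid]=12<21: swap A[3],A[3]; lo=4,mid=4 → [11, 9, 4, 12, 5, 20, 6, 7, 21, 14, 15]
A[mid]=5<21: swap A[4],A[4]; lo=5,mid=5 → [11, 9, 4, 12, 5, 20, 6, 7, 21, 14, 15]
A[mid]=20<21: swap A[5],A[5]; lo=6,mid=6 → [11, 9, 4, 12, 5, 20, 6, 7, 21, 14, 15]
A[mid]=6<21: swap A[6],A[6]; lo=7,mid=7 → [11, 9, 4, 12, 5, 20, 6, 7, 21, 14, 15]
A[mid]=7<21: swap A[7],A[7]; lo=8,mid=8 → [11, 9, 4, 12, 5, 20, 6, 7, 21, 14, 15]
A[mid]=21=21: mid=9
A[mid]=14<21: swap A[8],A[9]; lo=9,mid=10 → [11, 9, 4, 12, 5, 20, 6, 7, 14, 21, 15]
A[mid]=15<21: swap A[9],A[10]; lo=10,mid=11 → [11, 9, 4, 12, 5, 20, 6, 7, 14, 15, 21]
end: lo=10, hi=10; A = [11, 9, 4, 12, 5, 20, 6, 7, 14, 15, 21]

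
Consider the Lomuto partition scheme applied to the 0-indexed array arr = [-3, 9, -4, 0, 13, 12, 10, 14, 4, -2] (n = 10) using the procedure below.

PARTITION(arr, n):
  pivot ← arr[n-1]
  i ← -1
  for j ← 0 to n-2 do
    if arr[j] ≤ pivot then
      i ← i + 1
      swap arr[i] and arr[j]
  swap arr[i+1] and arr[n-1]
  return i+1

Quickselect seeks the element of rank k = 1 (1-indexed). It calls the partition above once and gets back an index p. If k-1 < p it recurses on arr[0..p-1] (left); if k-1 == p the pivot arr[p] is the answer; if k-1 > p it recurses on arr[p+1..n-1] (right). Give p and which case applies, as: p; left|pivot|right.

pivot=-2, i=-1
j=0: -3≤-2, i=0, swap(0,0) ⇒ [-3, 9, -4, 0, 13, 12, 10, 14, 4, -2]
j=1: 9>-2, skip
j=2: -4≤-2, i=1, swap(1,2) ⇒ [-3, -4, 9, 0, 13, 12, 10, 14, 4, -2]
j=3: 0>-2, skip
j=4: 13>-2, skip
j=5: 12>-2, skip
j=6: 10>-2, skip
j=7: 14>-2, skip
j=8: 4>-2, skip
swap(2,9) ⇒ [-3, -4, -2, 0, 13, 12, 10, 14, 4, 9]; return 2
p = 2; k-1 = 0 < 2 ⇒ left

2; left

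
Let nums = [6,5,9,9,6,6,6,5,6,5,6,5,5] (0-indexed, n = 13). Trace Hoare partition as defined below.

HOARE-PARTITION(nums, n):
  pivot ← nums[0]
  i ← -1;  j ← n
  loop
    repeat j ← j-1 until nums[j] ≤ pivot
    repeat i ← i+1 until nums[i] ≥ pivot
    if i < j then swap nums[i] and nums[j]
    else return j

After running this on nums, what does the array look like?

pivot=6
j stops at 12 (5), i stops at 0 (6); swap ⇒ [5,5,9,9,6,6,6,5,6,5,6,5,6]
j stops at 11 (5), i stops at 2 (9); swap ⇒ [5,5,5,9,6,6,6,5,6,5,6,9,6]
j stops at 10 (6), i stops at 3 (9); swap ⇒ [5,5,5,6,6,6,6,5,6,5,9,9,6]
j stops at 9 (5), i stops at 4 (6); swap ⇒ [5,5,5,6,5,6,6,5,6,6,9,9,6]
j stops at 8 (6), i stops at 5 (6); swap ⇒ [5,5,5,6,5,6,6,5,6,6,9,9,6]
j stops at 7 (5), i stops at 6 (6); swap ⇒ [5,5,5,6,5,6,5,6,6,6,9,9,6]
j stops at 6, i stops at 7; i≥j ⇒ return 6. nums=[5,5,5,6,5,6,5,6,6,6,9,9,6]

[5,5,5,6,5,6,5,6,6,6,9,9,6]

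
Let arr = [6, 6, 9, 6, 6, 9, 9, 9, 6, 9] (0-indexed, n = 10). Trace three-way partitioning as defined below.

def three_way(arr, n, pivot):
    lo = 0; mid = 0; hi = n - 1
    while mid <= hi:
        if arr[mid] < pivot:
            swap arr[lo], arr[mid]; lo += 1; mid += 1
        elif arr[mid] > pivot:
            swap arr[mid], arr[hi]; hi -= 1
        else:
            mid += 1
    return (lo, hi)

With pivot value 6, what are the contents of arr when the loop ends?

[6, 6, 6, 6, 6, 9, 9, 9, 9, 9]

pivot = 6; lo=0, mid=0, hi=9
arr[mid]=6=6: mid=1
arr[mid]=6=6: mid=2
arr[mid]=9>6: swap arr[2],arr[9]; hi=8 → [6, 6, 9, 6, 6, 9, 9, 9, 6, 9]
arr[mid]=9>6: swap arr[2],arr[8]; hi=7 → [6, 6, 6, 6, 6, 9, 9, 9, 9, 9]
arr[mid]=6=6: mid=3
arr[mid]=6=6: mid=4
arr[mid]=6=6: mid=5
arr[mid]=9>6: swap arr[5],arr[7]; hi=6 → [6, 6, 6, 6, 6, 9, 9, 9, 9, 9]
arr[mid]=9>6: swap arr[5],arr[6]; hi=5 → [6, 6, 6, 6, 6, 9, 9, 9, 9, 9]
arr[mid]=9>6: swap arr[5],arr[5]; hi=4 → [6, 6, 6, 6, 6, 9, 9, 9, 9, 9]
end: lo=0, hi=4; arr = [6, 6, 6, 6, 6, 9, 9, 9, 9, 9]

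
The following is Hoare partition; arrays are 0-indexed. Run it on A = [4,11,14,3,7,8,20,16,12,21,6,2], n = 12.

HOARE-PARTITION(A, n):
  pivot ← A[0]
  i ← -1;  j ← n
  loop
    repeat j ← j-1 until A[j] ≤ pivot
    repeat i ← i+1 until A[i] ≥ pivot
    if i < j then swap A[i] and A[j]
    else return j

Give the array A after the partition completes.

pivot = A[0] = 4; i = -1, j = 12
j→11 (A[11]=2≤4), i→0 (A[0]=4≥4); i<j, swap → [2,11,14,3,7,8,20,16,12,21,6,4]
j→3 (A[3]=3≤4), i→1 (A[1]=11≥4); i<j, swap → [2,3,14,11,7,8,20,16,12,21,6,4]
j→1, i→2; i≥j, return j=1. A = [2,3,14,11,7,8,20,16,12,21,6,4]

[2,3,14,11,7,8,20,16,12,21,6,4]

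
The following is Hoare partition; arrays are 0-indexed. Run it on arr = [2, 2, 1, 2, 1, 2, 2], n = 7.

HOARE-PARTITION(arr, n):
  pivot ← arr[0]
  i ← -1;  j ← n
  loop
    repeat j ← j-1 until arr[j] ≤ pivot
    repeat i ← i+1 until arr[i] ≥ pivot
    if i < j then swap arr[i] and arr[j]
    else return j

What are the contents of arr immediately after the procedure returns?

pivot = arr[0] = 2; i = -1, j = 7
j→6 (arr[6]=2≤2), i→0 (arr[0]=2≥2); i<j, swap → [2, 2, 1, 2, 1, 2, 2]
j→5 (arr[5]=2≤2), i→1 (arr[1]=2≥2); i<j, swap → [2, 2, 1, 2, 1, 2, 2]
j→4 (arr[4]=1≤2), i→3 (arr[3]=2≥2); i<j, swap → [2, 2, 1, 1, 2, 2, 2]
j→3, i→4; i≥j, return j=3. arr = [2, 2, 1, 1, 2, 2, 2]

[2, 2, 1, 1, 2, 2, 2]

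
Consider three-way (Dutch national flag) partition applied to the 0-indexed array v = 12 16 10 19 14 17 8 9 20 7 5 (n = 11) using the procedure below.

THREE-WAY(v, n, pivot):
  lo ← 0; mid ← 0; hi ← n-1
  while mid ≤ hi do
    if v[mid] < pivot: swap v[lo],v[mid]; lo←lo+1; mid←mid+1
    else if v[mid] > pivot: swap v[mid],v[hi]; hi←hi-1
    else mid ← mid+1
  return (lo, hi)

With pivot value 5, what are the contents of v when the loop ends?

lo=0 mid=0 hi=10
12>5: swap(0,10), hi=9 ⇒ 5 16 10 19 14 17 8 9 20 7 12
5=5: mid=1
16>5: swap(1,9), hi=8 ⇒ 5 7 10 19 14 17 8 9 20 16 12
7>5: swap(1,8), hi=7 ⇒ 5 20 10 19 14 17 8 9 7 16 12
20>5: swap(1,7), hi=6 ⇒ 5 9 10 19 14 17 8 20 7 16 12
9>5: swap(1,6), hi=5 ⇒ 5 8 10 19 14 17 9 20 7 16 12
8>5: swap(1,5), hi=4 ⇒ 5 17 10 19 14 8 9 20 7 16 12
17>5: swap(1,4), hi=3 ⇒ 5 14 10 19 17 8 9 20 7 16 12
14>5: swap(1,3), hi=2 ⇒ 5 19 10 14 17 8 9 20 7 16 12
19>5: swap(1,2), hi=1 ⇒ 5 10 19 14 17 8 9 20 7 16 12
10>5: swap(1,1), hi=0 ⇒ 5 10 19 14 17 8 9 20 7 16 12
done. lo=0 hi=0; v=5 10 19 14 17 8 9 20 7 16 12

5 10 19 14 17 8 9 20 7 16 12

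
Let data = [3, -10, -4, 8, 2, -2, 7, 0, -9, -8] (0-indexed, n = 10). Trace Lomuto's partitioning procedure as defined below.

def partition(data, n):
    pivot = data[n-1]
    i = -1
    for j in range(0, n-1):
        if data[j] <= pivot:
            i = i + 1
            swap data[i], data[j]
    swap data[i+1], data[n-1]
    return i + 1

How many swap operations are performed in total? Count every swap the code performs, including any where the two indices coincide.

3

pivot = data[9] = -8; i = -1
j=0: data[0]=3 > -8 → no swap
j=1: data[1]=-10 ≤ -8 → i=0, swap data[0],data[1] → [-10, 3, -4, 8, 2, -2, 7, 0, -9, -8]
j=2: data[2]=-4 > -8 → no swap
j=3: data[3]=8 > -8 → no swap
j=4: data[4]=2 > -8 → no swap
j=5: data[5]=-2 > -8 → no swap
j=6: data[6]=7 > -8 → no swap
j=7: data[7]=0 > -8 → no swap
j=8: data[8]=-9 ≤ -8 → i=1, swap data[1],data[8] → [-10, -9, -4, 8, 2, -2, 7, 0, 3, -8]
final swap data[2],data[9] → [-10, -9, -8, 8, 2, -2, 7, 0, 3, -4]; return 2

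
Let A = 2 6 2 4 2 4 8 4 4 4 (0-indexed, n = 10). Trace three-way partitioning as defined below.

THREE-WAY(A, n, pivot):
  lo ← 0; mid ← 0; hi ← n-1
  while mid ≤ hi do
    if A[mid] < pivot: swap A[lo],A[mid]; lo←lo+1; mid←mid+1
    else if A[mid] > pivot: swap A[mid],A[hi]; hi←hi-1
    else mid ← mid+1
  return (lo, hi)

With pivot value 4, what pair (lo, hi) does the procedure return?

pivot = 4; lo=0, mid=0, hi=9
A[mid]=2<4: swap A[0],A[0]; lo=1,mid=1 → 2 6 2 4 2 4 8 4 4 4
A[mid]=6>4: swap A[1],A[9]; hi=8 → 2 4 2 4 2 4 8 4 4 6
A[mid]=4=4: mid=2
A[mid]=2<4: swap A[1],A[2]; lo=2,mid=3 → 2 2 4 4 2 4 8 4 4 6
A[mid]=4=4: mid=4
A[mid]=2<4: swap A[2],A[4]; lo=3,mid=5 → 2 2 2 4 4 4 8 4 4 6
A[mid]=4=4: mid=6
A[mid]=8>4: swap A[6],A[8]; hi=7 → 2 2 2 4 4 4 4 4 8 6
A[mid]=4=4: mid=7
A[mid]=4=4: mid=8
end: lo=3, hi=7; A = 2 2 2 4 4 4 4 4 8 6

(3, 7)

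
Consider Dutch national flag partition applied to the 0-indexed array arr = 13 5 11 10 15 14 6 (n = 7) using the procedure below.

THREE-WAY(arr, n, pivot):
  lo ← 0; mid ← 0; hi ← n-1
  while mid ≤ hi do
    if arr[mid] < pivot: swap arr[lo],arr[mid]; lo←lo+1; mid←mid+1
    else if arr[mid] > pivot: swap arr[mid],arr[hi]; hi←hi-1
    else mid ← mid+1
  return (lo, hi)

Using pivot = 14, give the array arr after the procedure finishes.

13 5 11 10 6 14 15

lo=0 mid=0 hi=6
13<14: swap(0,0), lo=1 mid=1 ⇒ 13 5 11 10 15 14 6
5<14: swap(1,1), lo=2 mid=2 ⇒ 13 5 11 10 15 14 6
11<14: swap(2,2), lo=3 mid=3 ⇒ 13 5 11 10 15 14 6
10<14: swap(3,3), lo=4 mid=4 ⇒ 13 5 11 10 15 14 6
15>14: swap(4,6), hi=5 ⇒ 13 5 11 10 6 14 15
6<14: swap(4,4), lo=5 mid=5 ⇒ 13 5 11 10 6 14 15
14=14: mid=6
done. lo=5 hi=5; arr=13 5 11 10 6 14 15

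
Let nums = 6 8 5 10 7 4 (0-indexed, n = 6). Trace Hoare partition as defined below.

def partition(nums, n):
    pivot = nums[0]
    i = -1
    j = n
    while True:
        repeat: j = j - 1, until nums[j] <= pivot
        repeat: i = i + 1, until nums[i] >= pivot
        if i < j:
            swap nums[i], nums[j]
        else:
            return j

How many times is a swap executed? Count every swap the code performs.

pivot = nums[0] = 6; i = -1, j = 6
j→5 (nums[5]=4≤6), i→0 (nums[0]=6≥6); i<j, swap → 4 8 5 10 7 6
j→2 (nums[2]=5≤6), i→1 (nums[1]=8≥6); i<j, swap → 4 5 8 10 7 6
j→1, i→2; i≥j, return j=1. nums = 4 5 8 10 7 6

2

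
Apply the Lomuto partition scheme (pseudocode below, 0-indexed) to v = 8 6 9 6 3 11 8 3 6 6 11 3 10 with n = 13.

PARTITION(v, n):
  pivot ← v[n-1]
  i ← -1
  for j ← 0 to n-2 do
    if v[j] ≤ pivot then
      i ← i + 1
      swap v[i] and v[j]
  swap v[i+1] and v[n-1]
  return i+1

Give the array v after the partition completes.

8 6 9 6 3 8 3 6 6 3 10 11 11

pivot=10, i=-1
j=0: 8≤10, i=0, swap(0,0) ⇒ 8 6 9 6 3 11 8 3 6 6 11 3 10
j=1: 6≤10, i=1, swap(1,1) ⇒ 8 6 9 6 3 11 8 3 6 6 11 3 10
j=2: 9≤10, i=2, swap(2,2) ⇒ 8 6 9 6 3 11 8 3 6 6 11 3 10
j=3: 6≤10, i=3, swap(3,3) ⇒ 8 6 9 6 3 11 8 3 6 6 11 3 10
j=4: 3≤10, i=4, swap(4,4) ⇒ 8 6 9 6 3 11 8 3 6 6 11 3 10
j=5: 11>10, skip
j=6: 8≤10, i=5, swap(5,6) ⇒ 8 6 9 6 3 8 11 3 6 6 11 3 10
j=7: 3≤10, i=6, swap(6,7) ⇒ 8 6 9 6 3 8 3 11 6 6 11 3 10
j=8: 6≤10, i=7, swap(7,8) ⇒ 8 6 9 6 3 8 3 6 11 6 11 3 10
j=9: 6≤10, i=8, swap(8,9) ⇒ 8 6 9 6 3 8 3 6 6 11 11 3 10
j=10: 11>10, skip
j=11: 3≤10, i=9, swap(9,11) ⇒ 8 6 9 6 3 8 3 6 6 3 11 11 10
swap(10,12) ⇒ 8 6 9 6 3 8 3 6 6 3 10 11 11; return 10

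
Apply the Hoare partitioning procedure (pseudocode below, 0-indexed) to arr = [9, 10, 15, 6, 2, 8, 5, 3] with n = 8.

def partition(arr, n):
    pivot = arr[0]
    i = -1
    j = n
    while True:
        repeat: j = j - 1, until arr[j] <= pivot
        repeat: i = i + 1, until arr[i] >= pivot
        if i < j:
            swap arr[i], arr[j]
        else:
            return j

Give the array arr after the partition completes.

[3, 5, 8, 6, 2, 15, 10, 9]

pivot=9
j stops at 7 (3), i stops at 0 (9); swap ⇒ [3, 10, 15, 6, 2, 8, 5, 9]
j stops at 6 (5), i stops at 1 (10); swap ⇒ [3, 5, 15, 6, 2, 8, 10, 9]
j stops at 5 (8), i stops at 2 (15); swap ⇒ [3, 5, 8, 6, 2, 15, 10, 9]
j stops at 4, i stops at 5; i≥j ⇒ return 4. arr=[3, 5, 8, 6, 2, 15, 10, 9]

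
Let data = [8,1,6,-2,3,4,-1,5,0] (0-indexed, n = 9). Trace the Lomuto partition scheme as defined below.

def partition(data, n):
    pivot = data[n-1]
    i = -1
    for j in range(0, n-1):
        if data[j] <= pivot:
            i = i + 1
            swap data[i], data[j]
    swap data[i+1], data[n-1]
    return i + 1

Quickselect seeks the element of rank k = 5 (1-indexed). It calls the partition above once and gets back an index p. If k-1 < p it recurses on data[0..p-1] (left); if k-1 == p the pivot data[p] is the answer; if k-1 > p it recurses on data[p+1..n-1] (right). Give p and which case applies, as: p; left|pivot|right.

2; right

pivot=0, i=-1
j=0: 8>0, skip
j=1: 1>0, skip
j=2: 6>0, skip
j=3: -2≤0, i=0, swap(0,3) ⇒ [-2,1,6,8,3,4,-1,5,0]
j=4: 3>0, skip
j=5: 4>0, skip
j=6: -1≤0, i=1, swap(1,6) ⇒ [-2,-1,6,8,3,4,1,5,0]
j=7: 5>0, skip
swap(2,8) ⇒ [-2,-1,0,8,3,4,1,5,6]; return 2
p = 2; k-1 = 4 > 2 ⇒ right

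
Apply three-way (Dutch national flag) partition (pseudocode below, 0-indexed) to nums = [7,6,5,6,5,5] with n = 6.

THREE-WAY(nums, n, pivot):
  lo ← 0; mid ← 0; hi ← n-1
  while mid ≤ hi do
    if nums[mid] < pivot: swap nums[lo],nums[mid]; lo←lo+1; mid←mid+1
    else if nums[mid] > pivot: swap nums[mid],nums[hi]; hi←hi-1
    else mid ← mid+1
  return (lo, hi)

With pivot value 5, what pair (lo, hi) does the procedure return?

(0, 2)

pivot = 5; lo=0, mid=0, hi=5
nums[mid]=7>5: swap nums[0],nums[5]; hi=4 → [5,6,5,6,5,7]
nums[mid]=5=5: mid=1
nums[mid]=6>5: swap nums[1],nums[4]; hi=3 → [5,5,5,6,6,7]
nums[mid]=5=5: mid=2
nums[mid]=5=5: mid=3
nums[mid]=6>5: swap nums[3],nums[3]; hi=2 → [5,5,5,6,6,7]
end: lo=0, hi=2; nums = [5,5,5,6,6,7]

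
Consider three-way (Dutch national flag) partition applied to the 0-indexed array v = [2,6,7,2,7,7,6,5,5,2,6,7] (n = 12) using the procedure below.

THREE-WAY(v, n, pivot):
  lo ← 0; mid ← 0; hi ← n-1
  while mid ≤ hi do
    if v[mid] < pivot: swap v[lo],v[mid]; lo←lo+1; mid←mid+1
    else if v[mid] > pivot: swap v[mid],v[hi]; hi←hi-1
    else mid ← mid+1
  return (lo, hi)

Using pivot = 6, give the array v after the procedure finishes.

pivot = 6; lo=0, mid=0, hi=11
v[mid]=2<6: swap v[0],v[0]; lo=1,mid=1 → [2,6,7,2,7,7,6,5,5,2,6,7]
v[mid]=6=6: mid=2
v[mid]=7>6: swap v[2],v[11]; hi=10 → [2,6,7,2,7,7,6,5,5,2,6,7]
v[mid]=7>6: swap v[2],v[10]; hi=9 → [2,6,6,2,7,7,6,5,5,2,7,7]
v[mid]=6=6: mid=3
v[mid]=2<6: swap v[1],v[3]; lo=2,mid=4 → [2,2,6,6,7,7,6,5,5,2,7,7]
v[mid]=7>6: swap v[4],v[9]; hi=8 → [2,2,6,6,2,7,6,5,5,7,7,7]
v[mid]=2<6: swap v[2],v[4]; lo=3,mid=5 → [2,2,2,6,6,7,6,5,5,7,7,7]
v[mid]=7>6: swap v[5],v[8]; hi=7 → [2,2,2,6,6,5,6,5,7,7,7,7]
v[mid]=5<6: swap v[3],v[5]; lo=4,mid=6 → [2,2,2,5,6,6,6,5,7,7,7,7]
v[mid]=6=6: mid=7
v[mid]=5<6: swap v[4],v[7]; lo=5,mid=8 → [2,2,2,5,5,6,6,6,7,7,7,7]
end: lo=5, hi=7; v = [2,2,2,5,5,6,6,6,7,7,7,7]

[2,2,2,5,5,6,6,6,7,7,7,7]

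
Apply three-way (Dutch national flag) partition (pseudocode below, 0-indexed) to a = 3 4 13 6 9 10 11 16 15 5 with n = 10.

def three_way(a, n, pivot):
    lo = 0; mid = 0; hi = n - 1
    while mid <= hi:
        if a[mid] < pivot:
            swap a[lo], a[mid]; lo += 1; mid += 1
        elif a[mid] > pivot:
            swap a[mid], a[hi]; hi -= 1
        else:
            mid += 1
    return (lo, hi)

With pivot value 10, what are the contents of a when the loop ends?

3 4 5 6 9 10 16 15 11 13

lo=0 mid=0 hi=9
3<10: swap(0,0), lo=1 mid=1 ⇒ 3 4 13 6 9 10 11 16 15 5
4<10: swap(1,1), lo=2 mid=2 ⇒ 3 4 13 6 9 10 11 16 15 5
13>10: swap(2,9), hi=8 ⇒ 3 4 5 6 9 10 11 16 15 13
5<10: swap(2,2), lo=3 mid=3 ⇒ 3 4 5 6 9 10 11 16 15 13
6<10: swap(3,3), lo=4 mid=4 ⇒ 3 4 5 6 9 10 11 16 15 13
9<10: swap(4,4), lo=5 mid=5 ⇒ 3 4 5 6 9 10 11 16 15 13
10=10: mid=6
11>10: swap(6,8), hi=7 ⇒ 3 4 5 6 9 10 15 16 11 13
15>10: swap(6,7), hi=6 ⇒ 3 4 5 6 9 10 16 15 11 13
16>10: swap(6,6), hi=5 ⇒ 3 4 5 6 9 10 16 15 11 13
done. lo=5 hi=5; a=3 4 5 6 9 10 16 15 11 13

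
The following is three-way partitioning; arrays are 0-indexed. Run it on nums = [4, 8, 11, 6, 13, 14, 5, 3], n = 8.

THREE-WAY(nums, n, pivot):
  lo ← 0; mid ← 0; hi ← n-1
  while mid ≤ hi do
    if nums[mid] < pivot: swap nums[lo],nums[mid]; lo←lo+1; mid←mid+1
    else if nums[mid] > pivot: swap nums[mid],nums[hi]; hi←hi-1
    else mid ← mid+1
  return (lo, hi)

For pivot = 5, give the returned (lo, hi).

(2, 2)

pivot = 5; lo=0, mid=0, hi=7
nums[mid]=4<5: swap nums[0],nums[0]; lo=1,mid=1 → [4, 8, 11, 6, 13, 14, 5, 3]
nums[mid]=8>5: swap nums[1],nums[7]; hi=6 → [4, 3, 11, 6, 13, 14, 5, 8]
nums[mid]=3<5: swap nums[1],nums[1]; lo=2,mid=2 → [4, 3, 11, 6, 13, 14, 5, 8]
nums[mid]=11>5: swap nums[2],nums[6]; hi=5 → [4, 3, 5, 6, 13, 14, 11, 8]
nums[mid]=5=5: mid=3
nums[mid]=6>5: swap nums[3],nums[5]; hi=4 → [4, 3, 5, 14, 13, 6, 11, 8]
nums[mid]=14>5: swap nums[3],nums[4]; hi=3 → [4, 3, 5, 13, 14, 6, 11, 8]
nums[mid]=13>5: swap nums[3],nums[3]; hi=2 → [4, 3, 5, 13, 14, 6, 11, 8]
end: lo=2, hi=2; nums = [4, 3, 5, 13, 14, 6, 11, 8]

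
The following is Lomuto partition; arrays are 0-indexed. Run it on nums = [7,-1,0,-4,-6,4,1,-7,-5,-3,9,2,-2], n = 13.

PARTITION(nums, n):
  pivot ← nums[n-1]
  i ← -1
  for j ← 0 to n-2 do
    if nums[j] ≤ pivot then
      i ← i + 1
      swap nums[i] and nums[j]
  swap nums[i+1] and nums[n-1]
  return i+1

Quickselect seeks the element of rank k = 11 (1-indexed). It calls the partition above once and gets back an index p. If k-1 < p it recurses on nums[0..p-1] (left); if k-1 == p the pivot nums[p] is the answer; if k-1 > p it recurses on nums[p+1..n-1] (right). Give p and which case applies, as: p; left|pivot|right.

5; right

pivot = nums[12] = -2; i = -1
j=0: nums[0]=7 > -2 → no swap
j=1: nums[1]=-1 > -2 → no swap
j=2: nums[2]=0 > -2 → no swap
j=3: nums[3]=-4 ≤ -2 → i=0, swap nums[0],nums[3] → [-4,-1,0,7,-6,4,1,-7,-5,-3,9,2,-2]
j=4: nums[4]=-6 ≤ -2 → i=1, swap nums[1],nums[4] → [-4,-6,0,7,-1,4,1,-7,-5,-3,9,2,-2]
j=5: nums[5]=4 > -2 → no swap
j=6: nums[6]=1 > -2 → no swap
j=7: nums[7]=-7 ≤ -2 → i=2, swap nums[2],nums[7] → [-4,-6,-7,7,-1,4,1,0,-5,-3,9,2,-2]
j=8: nums[8]=-5 ≤ -2 → i=3, swap nums[3],nums[8] → [-4,-6,-7,-5,-1,4,1,0,7,-3,9,2,-2]
j=9: nums[9]=-3 ≤ -2 → i=4, swap nums[4],nums[9] → [-4,-6,-7,-5,-3,4,1,0,7,-1,9,2,-2]
j=10: nums[10]=9 > -2 → no swap
j=11: nums[11]=2 > -2 → no swap
final swap nums[5],nums[12] → [-4,-6,-7,-5,-3,-2,1,0,7,-1,9,2,4]; return 5
p = 5; k-1 = 10 > 5 ⇒ right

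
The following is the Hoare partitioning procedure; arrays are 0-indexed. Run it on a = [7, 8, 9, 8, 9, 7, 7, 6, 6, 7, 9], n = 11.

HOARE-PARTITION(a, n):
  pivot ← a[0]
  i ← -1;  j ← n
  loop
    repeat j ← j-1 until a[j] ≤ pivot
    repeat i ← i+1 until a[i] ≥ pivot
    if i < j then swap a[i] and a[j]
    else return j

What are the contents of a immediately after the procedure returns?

[7, 6, 6, 7, 7, 9, 8, 9, 8, 7, 9]

pivot = a[0] = 7; i = -1, j = 11
j→9 (a[9]=7≤7), i→0 (a[0]=7≥7); i<j, swap → [7, 8, 9, 8, 9, 7, 7, 6, 6, 7, 9]
j→8 (a[8]=6≤7), i→1 (a[1]=8≥7); i<j, swap → [7, 6, 9, 8, 9, 7, 7, 6, 8, 7, 9]
j→7 (a[7]=6≤7), i→2 (a[2]=9≥7); i<j, swap → [7, 6, 6, 8, 9, 7, 7, 9, 8, 7, 9]
j→6 (a[6]=7≤7), i→3 (a[3]=8≥7); i<j, swap → [7, 6, 6, 7, 9, 7, 8, 9, 8, 7, 9]
j→5 (a[5]=7≤7), i→4 (a[4]=9≥7); i<j, swap → [7, 6, 6, 7, 7, 9, 8, 9, 8, 7, 9]
j→4, i→5; i≥j, return j=4. a = [7, 6, 6, 7, 7, 9, 8, 9, 8, 7, 9]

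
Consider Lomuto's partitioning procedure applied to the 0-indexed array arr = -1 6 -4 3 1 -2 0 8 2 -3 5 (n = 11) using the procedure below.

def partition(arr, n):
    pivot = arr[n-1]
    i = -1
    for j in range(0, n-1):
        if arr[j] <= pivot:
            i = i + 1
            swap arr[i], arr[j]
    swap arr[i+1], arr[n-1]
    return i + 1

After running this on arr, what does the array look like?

pivot = arr[10] = 5; i = -1
j=0: arr[0]=-1 ≤ 5 → i=0, swap arr[0],arr[0] (no change) → -1 6 -4 3 1 -2 0 8 2 -3 5
j=1: arr[1]=6 > 5 → no swap
j=2: arr[2]=-4 ≤ 5 → i=1, swap arr[1],arr[2] → -1 -4 6 3 1 -2 0 8 2 -3 5
j=3: arr[3]=3 ≤ 5 → i=2, swap arr[2],arr[3] → -1 -4 3 6 1 -2 0 8 2 -3 5
j=4: arr[4]=1 ≤ 5 → i=3, swap arr[3],arr[4] → -1 -4 3 1 6 -2 0 8 2 -3 5
j=5: arr[5]=-2 ≤ 5 → i=4, swap arr[4],arr[5] → -1 -4 3 1 -2 6 0 8 2 -3 5
j=6: arr[6]=0 ≤ 5 → i=5, swap arr[5],arr[6] → -1 -4 3 1 -2 0 6 8 2 -3 5
j=7: arr[7]=8 > 5 → no swap
j=8: arr[8]=2 ≤ 5 → i=6, swap arr[6],arr[8] → -1 -4 3 1 -2 0 2 8 6 -3 5
j=9: arr[9]=-3 ≤ 5 → i=7, swap arr[7],arr[9] → -1 -4 3 1 -2 0 2 -3 6 8 5
final swap arr[8],arr[10] → -1 -4 3 1 -2 0 2 -3 5 8 6; return 8

-1 -4 3 1 -2 0 2 -3 5 8 6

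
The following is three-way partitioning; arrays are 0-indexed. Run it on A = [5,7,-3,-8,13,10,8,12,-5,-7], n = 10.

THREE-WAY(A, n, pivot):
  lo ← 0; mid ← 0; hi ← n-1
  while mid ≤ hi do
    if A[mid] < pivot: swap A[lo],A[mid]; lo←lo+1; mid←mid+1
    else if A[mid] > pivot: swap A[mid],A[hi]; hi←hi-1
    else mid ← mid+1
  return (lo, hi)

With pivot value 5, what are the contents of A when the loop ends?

[-7,-3,-8,-5,5,8,12,10,13,7]

pivot = 5; lo=0, mid=0, hi=9
A[mid]=5=5: mid=1
A[mid]=7>5: swap A[1],A[9]; hi=8 → [5,-7,-3,-8,13,10,8,12,-5,7]
A[mid]=-7<5: swap A[0],A[1]; lo=1,mid=2 → [-7,5,-3,-8,13,10,8,12,-5,7]
A[mid]=-3<5: swap A[1],A[2]; lo=2,mid=3 → [-7,-3,5,-8,13,10,8,12,-5,7]
A[mid]=-8<5: swap A[2],A[3]; lo=3,mid=4 → [-7,-3,-8,5,13,10,8,12,-5,7]
A[mid]=13>5: swap A[4],A[8]; hi=7 → [-7,-3,-8,5,-5,10,8,12,13,7]
A[mid]=-5<5: swap A[3],A[4]; lo=4,mid=5 → [-7,-3,-8,-5,5,10,8,12,13,7]
A[mid]=10>5: swap A[5],A[7]; hi=6 → [-7,-3,-8,-5,5,12,8,10,13,7]
A[mid]=12>5: swap A[5],A[6]; hi=5 → [-7,-3,-8,-5,5,8,12,10,13,7]
A[mid]=8>5: swap A[5],A[5]; hi=4 → [-7,-3,-8,-5,5,8,12,10,13,7]
end: lo=4, hi=4; A = [-7,-3,-8,-5,5,8,12,10,13,7]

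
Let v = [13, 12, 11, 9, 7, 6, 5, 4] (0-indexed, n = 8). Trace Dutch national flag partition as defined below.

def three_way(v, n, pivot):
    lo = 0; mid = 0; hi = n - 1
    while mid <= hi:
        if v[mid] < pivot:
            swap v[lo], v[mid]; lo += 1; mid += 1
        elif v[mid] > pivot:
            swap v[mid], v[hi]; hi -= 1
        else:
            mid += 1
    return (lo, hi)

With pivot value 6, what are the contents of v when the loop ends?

lo=0 mid=0 hi=7
13>6: swap(0,7), hi=6 ⇒ [4, 12, 11, 9, 7, 6, 5, 13]
4<6: swap(0,0), lo=1 mid=1 ⇒ [4, 12, 11, 9, 7, 6, 5, 13]
12>6: swap(1,6), hi=5 ⇒ [4, 5, 11, 9, 7, 6, 12, 13]
5<6: swap(1,1), lo=2 mid=2 ⇒ [4, 5, 11, 9, 7, 6, 12, 13]
11>6: swap(2,5), hi=4 ⇒ [4, 5, 6, 9, 7, 11, 12, 13]
6=6: mid=3
9>6: swap(3,4), hi=3 ⇒ [4, 5, 6, 7, 9, 11, 12, 13]
7>6: swap(3,3), hi=2 ⇒ [4, 5, 6, 7, 9, 11, 12, 13]
done. lo=2 hi=2; v=[4, 5, 6, 7, 9, 11, 12, 13]

[4, 5, 6, 7, 9, 11, 12, 13]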